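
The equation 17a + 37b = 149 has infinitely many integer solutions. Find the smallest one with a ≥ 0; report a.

gcd(37, 17):
  37 = 2*17 + 3
  17 = 5*3 + 2
  3 = 1*2 + 1
  2 = 2*1
so gcd(37, 17) = 1.
1 divides 149, so solutions exist.
Back-substitute for Bézout coefficients:
  1 = 3 - 1*2
  ... = 17*(-13) + 37*(6)
Scale by 149/1 = 149: (a₀, b₀) = (-1937, 894).
General solution: a = -1937 + 37t, b = 894 - 17t for integer t.
a ≥ 0: smallest is -1937 mod 37 = 24 (at t = 53), with b = -7.

24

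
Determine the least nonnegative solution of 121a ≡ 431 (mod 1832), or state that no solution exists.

1775

gcd(1832, 121) = 1  (1832 = 15·121 + 17, 121 = 7·17 + 2, 17 = 8·2 + 1, 2 = 2·1).
1 divides 431, so solutions exist.
Back-substituting, 121·(-863) + 1832·(57) = 1.
So 121·(-863) ≡ 1 (mod 1832); multiply by 431: a ≡ -371953 (mod 1832).
Smallest nonnegative: a = -371953 mod 1832 = 1775.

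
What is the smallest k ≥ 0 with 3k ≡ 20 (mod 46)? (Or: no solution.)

22

gcd(46, 3) = 1  (46 = 15·3 + 1, 3 = 3·1).
1 divides 20, so solutions exist.
Back-substituting, 3·(-15) + 46·(1) = 1.
So 3·(-15) ≡ 1 (mod 46); multiply by 20: k ≡ -300 (mod 46).
Smallest nonnegative: k = -300 mod 46 = 22.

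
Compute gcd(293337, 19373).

1

gcd(293337, 19373) = 1  (293337 = 15*19373 + 2742, 19373 = 7*2742 + 179, 2742 = 15*179 + 57, 179 = 3*57 + 8, 57 = 7*8 + 1, 8 = 8*1).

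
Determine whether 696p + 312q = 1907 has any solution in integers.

no

gcd(696, 312) = 24  (696 = 2·312 + 72, 312 = 4·72 + 24, 72 = 3·24).
24 does not divide 1907 (remainder 11), so no integer solutions.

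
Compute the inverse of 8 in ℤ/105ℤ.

gcd(105, 8) = 1  (105 = 13*8 + 1, 8 = 8*1).
Back-substituting, 8*(-13) + 105*(1) = 1.
So 8*-13 ≡ 1 (mod 105), and -13 mod 105 = 92.

92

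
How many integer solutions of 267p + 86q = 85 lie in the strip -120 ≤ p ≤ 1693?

gcd(267, 86) = 1.
By Bézout, 267·(-19) + 86·(59) = 1.
Particular solution: (19, -58).
General solution: p = 19 + 86t, q = -58 - 267t for integer t.
-120 ≤ 19 + 86t ≤ 1693 gives t ∈ [-1, 19], which is 21 values.

21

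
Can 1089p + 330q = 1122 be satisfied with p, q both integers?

gcd(1089, 330) = 33.
33 divides 1122, so integer solutions exist.

yes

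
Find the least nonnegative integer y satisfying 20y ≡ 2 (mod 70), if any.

no solution

gcd(70, 20):
  70 = 3·20 + 10
  20 = 2·10
so gcd(70, 20) = 10.
10 does not divide 2, so the congruence has no solution.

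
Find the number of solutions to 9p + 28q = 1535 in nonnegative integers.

gcd(28, 9) = 1.
By Bézout, 9·(-3) + 28·(1) = 1.
One solution: (15, 50).
General: p = 15 + 28t, q = 50 - 9t.
p ≥ 0 ⇒ t ≥ 0; q ≥ 0 ⇒ t ≤ 5. So t ∈ [0, 5]: 6 solutions.

6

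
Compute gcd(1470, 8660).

gcd(8660, 1470) = 10  (8660 = 5*1470 + 1310, 1470 = 1*1310 + 160, 1310 = 8*160 + 30, 160 = 5*30 + 10, 30 = 3*10).

10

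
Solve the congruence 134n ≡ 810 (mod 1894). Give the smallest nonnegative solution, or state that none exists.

gcd(1894, 134) = 2  (1894 = 14×134 + 18, 134 = 7×18 + 8, 18 = 2×8 + 2, 8 = 4×2).
2 divides 810, so solutions exist.
Back-substituting, 134×(-212) + 1894×(15) = 2.
So 134×(-212) ≡ 2 (mod 1894); multiply by 405: n ≡ -85860 (mod 947).
Smallest nonnegative: n = -85860 mod 947 = 317.

317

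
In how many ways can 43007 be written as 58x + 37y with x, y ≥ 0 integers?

gcd(58, 37) = 1  (58 = 1·37 + 21, 37 = 1·21 + 16, 21 = 1·16 + 5, 16 = 3·5 + 1, 5 = 5·1).
Back-substituting, 58·(-7) + 37·(11) = 1.
Scale by 43007: one solution is (-301049, 473077). Reduce x mod 37: (20, 1131).
General: x = 20 + 37t, y = 1131 - 58t.
x ≥ 0 ⇒ t ≥ 0; y ≥ 0 ⇒ t ≤ 19. So t ∈ [0, 19]: 20 solutions.

20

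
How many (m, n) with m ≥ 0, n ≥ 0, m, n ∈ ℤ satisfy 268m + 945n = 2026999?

8

gcd(945, 268):
  945 = 3·268 + 141
  268 = 1·141 + 127
  141 = 1·127 + 14
  127 = 9·14 + 1
  14 = 14·1
so gcd(945, 268) = 1.
Back-substitute for Bézout coefficients:
  1 = 127 - 9·14
  ... = 268·(67) + 945·(-19)
Scale by 2026999: one solution is (135808933, -38512981). Reduce m mod 945: (148, 2103).
General: m = 148 + 945t, n = 2103 - 268t.
m ≥ 0 ⇒ t ≥ 0; n ≥ 0 ⇒ t ≤ 7. So t ∈ [0, 7]: 8 solutions.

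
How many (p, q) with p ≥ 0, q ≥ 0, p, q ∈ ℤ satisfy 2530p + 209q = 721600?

gcd(2530, 209) = 11.
By Bézout, 2530·(-9) + 209·(109) = 11.
One solution: (6, 3380).
General: p = 6 + 19t, q = 3380 - 230t.
p ≥ 0 ⇒ t ≥ 0; q ≥ 0 ⇒ t ≤ 14. So t ∈ [0, 14]: 15 solutions.

15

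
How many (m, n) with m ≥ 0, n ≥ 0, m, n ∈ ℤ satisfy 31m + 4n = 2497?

20

gcd(31, 4) = 1  (31 = 7*4 + 3, 4 = 1*3 + 1, 3 = 3*1).
Back-substituting, 31*(-1) + 4*(8) = 1.
Scale by 2497: one solution is (-2497, 19976). Reduce m mod 4: (3, 601).
General: m = 3 + 4t, n = 601 - 31t.
m ≥ 0 ⇒ t ≥ 0; n ≥ 0 ⇒ t ≤ 19. So t ∈ [0, 19]: 20 solutions.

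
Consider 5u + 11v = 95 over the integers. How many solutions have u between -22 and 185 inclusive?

gcd(11, 5) = 1  (11 = 2×5 + 1, 5 = 5×1).
Back-substituting, 5×(-2) + 11×(1) = 1.
Scale by 95: particular solution (-190, 95); reduce u mod 11: (8, 5).
General solution: u = 8 + 11t, v = 5 - 5t for integer t.
-22 ≤ 8 + 11t ≤ 185 gives t ∈ [-2, 16], which is 19 values.

19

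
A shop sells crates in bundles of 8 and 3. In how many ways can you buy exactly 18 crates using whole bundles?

1

Need nonnegative integers with 8j + 3k = 18.
gcd(8, 3) = 1, and 8·(-1) + 3·(3) = 1.
So (j₀, k₀) = (-18, 54); general j = -18 + 3t, k = 54 - 8t.
j ≥ 0 ⇒ t ≥ 6; k ≥ 0 ⇒ t ≤ 6. That's 1 value of t.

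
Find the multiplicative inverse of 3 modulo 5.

gcd(5, 3):
  5 = 1×3 + 2
  3 = 1×2 + 1
  2 = 2×1
so gcd(5, 3) = 1.
Back-substitute for Bézout coefficients:
  1 = 3 - 1×2
  ... = 3×(2) + 5×(-1)
So 3×2 ≡ 1 (mod 5), and 2 mod 5 = 2.

2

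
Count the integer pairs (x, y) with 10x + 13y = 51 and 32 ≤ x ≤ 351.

gcd(13, 10) = 1.
By Bézout, 10·(4) + 13·(-3) = 1.
Particular solution: (9, -3).
General solution: x = 9 + 13t, y = -3 - 10t for integer t.
32 ≤ 9 + 13t ≤ 351 gives t ∈ [2, 26], which is 25 values.

25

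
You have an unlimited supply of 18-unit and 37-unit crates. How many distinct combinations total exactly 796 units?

Need nonnegative integers with 18j + 37k = 796.
gcd(18, 37) = 1, and 18·(-2) + 37·(1) = 1.
So (j₀, k₀) = (-1592, 796); general j = -1592 + 37t, k = 796 - 18t.
j ≥ 0 ⇒ t ≥ 44; k ≥ 0 ⇒ t ≤ 44. That's 1 value of t.

1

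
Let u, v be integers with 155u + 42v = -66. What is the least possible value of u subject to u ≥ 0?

18

gcd(155, 42) = 1.
1 divides -66, so solutions exist.
By Bézout, 155×(-13) + 42×(48) = 1.
Scale by -66/1 = -66: (u₀, v₀) = (858, -3168).
General solution: u = 858 + 42t, v = -3168 - 155t for integer t.
u ≥ 0: smallest is 858 mod 42 = 18 (at t = -20), with v = -68.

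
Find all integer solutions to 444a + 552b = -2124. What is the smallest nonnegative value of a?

35

gcd(552, 444):
  552 = 1·444 + 108
  444 = 4·108 + 12
  108 = 9·12
so gcd(552, 444) = 12.
12 divides -2124, so solutions exist.
Back-substitute for Bézout coefficients:
  12 = 444 - 4·108
  ... = 444·(5) + 552·(-4)
Scale by -2124/12 = -177: (a₀, b₀) = (-885, 708).
General solution: a = -885 + 46t, b = 708 - 37t for integer t.
a ≥ 0: smallest is -885 mod 46 = 35 (at t = 20), with b = -32.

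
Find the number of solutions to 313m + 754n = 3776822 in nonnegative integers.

16

gcd(754, 313):
  754 = 2*313 + 128
  313 = 2*128 + 57
  128 = 2*57 + 14
  57 = 4*14 + 1
  14 = 14*1
so gcd(754, 313) = 1.
Back-substitute for Bézout coefficients:
  1 = 57 - 4*14
  ... = 313*(53) + 754*(-22)
Scale by 3776822: one solution is (200171566, -83090084). Reduce m mod 754: (400, 4843).
General: m = 400 + 754t, n = 4843 - 313t.
m ≥ 0 ⇒ t ≥ 0; n ≥ 0 ⇒ t ≤ 15. So t ∈ [0, 15]: 16 solutions.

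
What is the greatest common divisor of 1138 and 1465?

gcd(1465, 1138) = 1  (1465 = 1*1138 + 327, 1138 = 3*327 + 157, 327 = 2*157 + 13, 157 = 12*13 + 1, 13 = 13*1).

1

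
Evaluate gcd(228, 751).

gcd(751, 228):
  751 = 3×228 + 67
  228 = 3×67 + 27
  67 = 2×27 + 13
  27 = 2×13 + 1
  13 = 13×1
so gcd(751, 228) = 1.

1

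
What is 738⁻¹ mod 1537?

1285

gcd(1537, 738):
  1537 = 2*738 + 61
  738 = 12*61 + 6
  61 = 10*6 + 1
  6 = 6*1
so gcd(1537, 738) = 1.
Back-substitute for Bézout coefficients:
  1 = 61 - 10*6
  ... = 738*(-252) + 1537*(121)
So 738*-252 ≡ 1 (mod 1537), and -252 mod 1537 = 1285.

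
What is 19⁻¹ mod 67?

gcd(67, 19) = 1.
By Bézout, 19*(-7) + 67*(2) = 1.
So 19*-7 ≡ 1 (mod 67), and -7 mod 67 = 60.

60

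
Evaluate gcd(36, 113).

1

gcd(113, 36) = 1  (113 = 3×36 + 5, 36 = 7×5 + 1, 5 = 5×1).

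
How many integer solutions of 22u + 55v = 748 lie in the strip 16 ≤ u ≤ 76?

12

gcd(55, 22) = 11  (55 = 2*22 + 11, 22 = 2*11).
Back-substituting, 22*(-2) + 55*(1) = 11.
Scale by 68: particular solution (-136, 68); reduce u mod 5: (4, 12).
General solution: u = 4 + 5t, v = 12 - 2t for integer t.
16 ≤ 4 + 5t ≤ 76 gives t ∈ [3, 14], which is 12 values.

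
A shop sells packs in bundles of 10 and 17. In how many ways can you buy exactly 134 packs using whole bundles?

Need nonnegative integers with 10j + 17k = 134.
gcd(10, 17) = 1, and 10·(-5) + 17·(3) = 1.
So (j₀, k₀) = (-670, 402); general j = -670 + 17t, k = 402 - 10t.
j ≥ 0 ⇒ t ≥ 40; k ≥ 0 ⇒ t ≤ 40. That's 1 value of t.

1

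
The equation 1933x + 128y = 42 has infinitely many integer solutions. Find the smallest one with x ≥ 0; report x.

82

gcd(1933, 128):
  1933 = 15·128 + 13
  128 = 9·13 + 11
  13 = 1·11 + 2
  11 = 5·2 + 1
  2 = 2·1
so gcd(1933, 128) = 1.
1 divides 42, so solutions exist.
Back-substitute for Bézout coefficients:
  1 = 11 - 5·2
  ... = 1933·(-59) + 128·(891)
Scale by 42/1 = 42: (x₀, y₀) = (-2478, 37422).
General solution: x = -2478 + 128t, y = 37422 - 1933t for integer t.
x ≥ 0: smallest is -2478 mod 128 = 82 (at t = 20), with y = -1238.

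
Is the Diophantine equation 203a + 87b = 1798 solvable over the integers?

gcd(203, 87) = 29.
29 divides 1798, so integer solutions exist.

yes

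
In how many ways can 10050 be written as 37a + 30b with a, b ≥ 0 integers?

gcd(37, 30):
  37 = 1*30 + 7
  30 = 4*7 + 2
  7 = 3*2 + 1
  2 = 2*1
so gcd(37, 30) = 1.
Back-substitute for Bézout coefficients:
  1 = 7 - 3*2
  ... = 37*(13) + 30*(-16)
Scale by 10050: one solution is (130650, -160800). Reduce a mod 30: (0, 335).
General: a = 0 + 30t, b = 335 - 37t.
a ≥ 0 ⇒ t ≥ 0; b ≥ 0 ⇒ t ≤ 9. So t ∈ [0, 9]: 10 solutions.

10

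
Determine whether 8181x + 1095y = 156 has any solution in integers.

yes

gcd(8181, 1095) = 3  (8181 = 7×1095 + 516, 1095 = 2×516 + 63, 516 = 8×63 + 12, 63 = 5×12 + 3, 12 = 4×3).
3 divides 156, so integer solutions exist.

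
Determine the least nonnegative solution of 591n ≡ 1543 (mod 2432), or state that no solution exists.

gcd(2432, 591):
  2432 = 4×591 + 68
  591 = 8×68 + 47
  68 = 1×47 + 21
  47 = 2×21 + 5
  21 = 4×5 + 1
  5 = 5×1
so gcd(2432, 591) = 1.
1 divides 1543, so solutions exist.
Back-substitute for Bézout coefficients:
  1 = 21 - 4×5
  ... = 591×(-465) + 2432×(113)
So 591×(-465) ≡ 1 (mod 2432); multiply by 1543: n ≡ -717495 (mod 2432).
Smallest nonnegative: n = -717495 mod 2432 = 2377.

2377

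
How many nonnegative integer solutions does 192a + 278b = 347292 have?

gcd(278, 192):
  278 = 1*192 + 86
  192 = 2*86 + 20
  86 = 4*20 + 6
  20 = 3*6 + 2
  6 = 3*2
so gcd(278, 192) = 2.
Back-substitute for Bézout coefficients:
  2 = 20 - 3*6
  ... = 192*(42) + 278*(-29)
Scale by 173646: one solution is (7293132, -5035734). Reduce a mod 139: (80, 1194).
General: a = 80 + 139t, b = 1194 - 96t.
a ≥ 0 ⇒ t ≥ 0; b ≥ 0 ⇒ t ≤ 12. So t ∈ [0, 12]: 13 solutions.

13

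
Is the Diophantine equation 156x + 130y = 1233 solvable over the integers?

gcd(156, 130) = 26  (156 = 1×130 + 26, 130 = 5×26).
26 does not divide 1233 (remainder 11), so no integer solutions.

no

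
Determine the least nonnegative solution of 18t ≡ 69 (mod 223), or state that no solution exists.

41

gcd(223, 18) = 1.
1 divides 69, so solutions exist.
By Bézout, 18·(62) + 223·(-5) = 1.
So 18·(62) ≡ 1 (mod 223); multiply by 69: t ≡ 4278 (mod 223).
Smallest nonnegative: t = 4278 mod 223 = 41.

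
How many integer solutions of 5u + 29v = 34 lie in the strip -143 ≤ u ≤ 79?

7

gcd(29, 5):
  29 = 5*5 + 4
  5 = 1*4 + 1
  4 = 4*1
so gcd(29, 5) = 1.
Back-substitute for Bézout coefficients:
  1 = 5 - 1*4
  ... = 5*(6) + 29*(-1)
Scale by 34: particular solution (204, -34); reduce u mod 29: (1, 1).
General solution: u = 1 + 29t, v = 1 - 5t for integer t.
-143 ≤ 1 + 29t ≤ 79 gives t ∈ [-4, 2], which is 7 values.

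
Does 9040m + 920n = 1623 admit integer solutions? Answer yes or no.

no

gcd(9040, 920) = 40  (9040 = 9·920 + 760, 920 = 1·760 + 160, 760 = 4·160 + 120, 160 = 1·120 + 40, 120 = 3·40).
40 does not divide 1623 (remainder 23), so no integer solutions.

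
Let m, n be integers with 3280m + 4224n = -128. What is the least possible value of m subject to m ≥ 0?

gcd(4224, 3280) = 16.
16 divides -128, so solutions exist.
By Bézout, 3280*(85) + 4224*(-66) = 16.
Scale by -128/16 = -8: (m₀, n₀) = (-680, 528).
General solution: m = -680 + 264t, n = 528 - 205t for integer t.
m ≥ 0: smallest is -680 mod 264 = 112 (at t = 3), with n = -87.

112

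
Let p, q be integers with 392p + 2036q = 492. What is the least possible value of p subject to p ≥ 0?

gcd(2036, 392) = 4  (2036 = 5*392 + 76, 392 = 5*76 + 12, 76 = 6*12 + 4, 12 = 3*4).
4 divides 492, so solutions exist.
Back-substituting, 392*(-161) + 2036*(31) = 4.
Scale by 492/4 = 123: (p₀, q₀) = (-19803, 3813).
General solution: p = -19803 + 509t, q = 3813 - 98t for integer t.
p ≥ 0: smallest is -19803 mod 509 = 48 (at t = 39), with q = -9.

48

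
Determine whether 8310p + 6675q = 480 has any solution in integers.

yes

gcd(8310, 6675) = 15  (8310 = 1·6675 + 1635, 6675 = 4·1635 + 135, 1635 = 12·135 + 15, 135 = 9·15).
15 divides 480, so integer solutions exist.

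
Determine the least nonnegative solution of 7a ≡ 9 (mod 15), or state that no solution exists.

12

gcd(15, 7) = 1.
1 divides 9, so solutions exist.
By Bézout, 7·(-2) + 15·(1) = 1.
So 7·(-2) ≡ 1 (mod 15); multiply by 9: a ≡ -18 (mod 15).
Smallest nonnegative: a = -18 mod 15 = 12.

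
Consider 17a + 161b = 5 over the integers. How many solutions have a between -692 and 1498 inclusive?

gcd(161, 17):
  161 = 9×17 + 8
  17 = 2×8 + 1
  8 = 8×1
so gcd(161, 17) = 1.
Back-substitute for Bézout coefficients:
  1 = 17 - 2×8
  ... = 17×(19) + 161×(-2)
Scale by 5: particular solution (95, -10); reduce a mod 161: (95, -10).
General solution: a = 95 + 161t, b = -10 - 17t for integer t.
-692 ≤ 95 + 161t ≤ 1498 gives t ∈ [-4, 8], which is 13 values.

13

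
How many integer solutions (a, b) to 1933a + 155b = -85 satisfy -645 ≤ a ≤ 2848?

22

gcd(1933, 155):
  1933 = 12*155 + 73
  155 = 2*73 + 9
  73 = 8*9 + 1
  9 = 9*1
so gcd(1933, 155) = 1.
Back-substitute for Bézout coefficients:
  1 = 73 - 8*9
  ... = 1933*(17) + 155*(-212)
Scale by -85: particular solution (-1445, 18020); reduce a mod 155: (105, -1310).
General solution: a = 105 + 155t, b = -1310 - 1933t for integer t.
-645 ≤ 105 + 155t ≤ 2848 gives t ∈ [-4, 17], which is 22 values.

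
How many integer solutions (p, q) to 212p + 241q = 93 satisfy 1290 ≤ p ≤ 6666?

gcd(241, 212) = 1.
By Bézout, 212×(108) + 241×(-95) = 1.
Particular solution: (163, -143).
General solution: p = 163 + 241t, q = -143 - 212t for integer t.
1290 ≤ 163 + 241t ≤ 6666 gives t ∈ [5, 26], which is 22 values.

22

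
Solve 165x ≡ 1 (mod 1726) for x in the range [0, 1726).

gcd(1726, 165):
  1726 = 10×165 + 76
  165 = 2×76 + 13
  76 = 5×13 + 11
  13 = 1×11 + 2
  11 = 5×2 + 1
  2 = 2×1
so gcd(1726, 165) = 1.
Back-substitute for Bézout coefficients:
  1 = 11 - 5×2
  ... = 165×(-795) + 1726×(76)
So 165×-795 ≡ 1 (mod 1726), and -795 mod 1726 = 931.

931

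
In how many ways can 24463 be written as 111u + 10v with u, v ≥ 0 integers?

22

gcd(111, 10) = 1  (111 = 11*10 + 1, 10 = 10*1).
Back-substituting, 111*(1) + 10*(-11) = 1.
Scale by 24463: one solution is (24463, -269093). Reduce u mod 10: (3, 2413).
General: u = 3 + 10t, v = 2413 - 111t.
u ≥ 0 ⇒ t ≥ 0; v ≥ 0 ⇒ t ≤ 21. So t ∈ [0, 21]: 22 solutions.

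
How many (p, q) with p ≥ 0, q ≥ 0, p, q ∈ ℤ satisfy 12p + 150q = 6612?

gcd(150, 12):
  150 = 12×12 + 6
  12 = 2×6
so gcd(150, 12) = 6.
Back-substitute for Bézout coefficients:
  6 = 150 - 12×12
  ... = 12×(-12) + 150×(1)
Scale by 1102: one solution is (-13224, 1102). Reduce p mod 25: (1, 44).
General: p = 1 + 25t, q = 44 - 2t.
p ≥ 0 ⇒ t ≥ 0; q ≥ 0 ⇒ t ≤ 22. So t ∈ [0, 22]: 23 solutions.

23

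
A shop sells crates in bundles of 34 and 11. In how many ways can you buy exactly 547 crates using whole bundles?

Need nonnegative integers with 34j + 11k = 547.
gcd(34, 11) = 1, and 34·(1) + 11·(-3) = 1.
So (j₀, k₀) = (547, -1641); general j = 547 + 11t, k = -1641 - 34t.
j ≥ 0 ⇒ t ≥ -49; k ≥ 0 ⇒ t ≤ -49. That's 1 value of t.

1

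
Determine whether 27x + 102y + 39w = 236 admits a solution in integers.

gcd(102, 27):
  102 = 3×27 + 21
  27 = 1×21 + 6
  21 = 3×6 + 3
  6 = 2×3
so gcd(102, 27) = 3.
gcd(3, 39) = 3.
3 does not divide 236 (remainder 2), so no integer solutions.

no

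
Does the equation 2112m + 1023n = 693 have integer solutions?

gcd(2112, 1023):
  2112 = 2·1023 + 66
  1023 = 15·66 + 33
  66 = 2·33
so gcd(2112, 1023) = 33.
33 divides 693, so integer solutions exist.

yes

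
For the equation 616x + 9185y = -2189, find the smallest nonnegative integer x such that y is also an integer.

gcd(9185, 616):
  9185 = 14×616 + 561
  616 = 1×561 + 55
  561 = 10×55 + 11
  55 = 5×11
so gcd(9185, 616) = 11.
11 divides -2189, so solutions exist.
Back-substitute for Bézout coefficients:
  11 = 561 - 10×55
  ... = 616×(-164) + 9185×(11)
Scale by -2189/11 = -199: (x₀, y₀) = (32636, -2189).
General solution: x = 32636 + 835t, y = -2189 - 56t for integer t.
x ≥ 0: smallest is 32636 mod 835 = 71 (at t = -39), with y = -5.

71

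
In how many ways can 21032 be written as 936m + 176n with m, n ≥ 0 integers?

1

gcd(936, 176):
  936 = 5×176 + 56
  176 = 3×56 + 8
  56 = 7×8
so gcd(936, 176) = 8.
Back-substitute for Bézout coefficients:
  8 = 176 - 3×56
  ... = 936×(-3) + 176×(16)
Scale by 2629: one solution is (-7887, 42064). Reduce m mod 22: (11, 61).
General: m = 11 + 22t, n = 61 - 117t.
m ≥ 0 ⇒ t ≥ 0; n ≥ 0 ⇒ t ≤ 0. So t ∈ [0, 0]: 1 solution.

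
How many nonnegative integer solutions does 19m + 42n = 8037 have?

gcd(42, 19):
  42 = 2*19 + 4
  19 = 4*4 + 3
  4 = 1*3 + 1
  3 = 3*1
so gcd(42, 19) = 1.
Back-substitute for Bézout coefficients:
  1 = 4 - 1*3
  ... = 19*(-11) + 42*(5)
Scale by 8037: one solution is (-88407, 40185). Reduce m mod 42: (3, 190).
General: m = 3 + 42t, n = 190 - 19t.
m ≥ 0 ⇒ t ≥ 0; n ≥ 0 ⇒ t ≤ 10. So t ∈ [0, 10]: 11 solutions.

11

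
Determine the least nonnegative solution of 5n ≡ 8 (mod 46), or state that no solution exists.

gcd(46, 5) = 1  (46 = 9×5 + 1, 5 = 5×1).
1 divides 8, so solutions exist.
Back-substituting, 5×(-9) + 46×(1) = 1.
So 5×(-9) ≡ 1 (mod 46); multiply by 8: n ≡ -72 (mod 46).
Smallest nonnegative: n = -72 mod 46 = 20.

20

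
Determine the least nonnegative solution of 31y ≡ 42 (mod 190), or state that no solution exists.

gcd(190, 31):
  190 = 6·31 + 4
  31 = 7·4 + 3
  4 = 1·3 + 1
  3 = 3·1
so gcd(190, 31) = 1.
1 divides 42, so solutions exist.
Back-substitute for Bézout coefficients:
  1 = 4 - 1·3
  ... = 31·(-49) + 190·(8)
So 31·(-49) ≡ 1 (mod 190); multiply by 42: y ≡ -2058 (mod 190).
Smallest nonnegative: y = -2058 mod 190 = 32.

32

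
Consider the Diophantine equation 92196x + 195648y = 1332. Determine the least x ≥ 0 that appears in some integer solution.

8117

gcd(195648, 92196):
  195648 = 2·92196 + 11256
  92196 = 8·11256 + 2148
  11256 = 5·2148 + 516
  2148 = 4·516 + 84
  516 = 6·84 + 12
  84 = 7·12
so gcd(195648, 92196) = 12.
12 divides 1332, so solutions exist.
Back-substitute for Bézout coefficients:
  12 = 516 - 6·84
  ... = 92196·(-2277) + 195648·(1073)
Scale by 1332/12 = 111: (x₀, y₀) = (-252747, 119103).
General solution: x = -252747 + 16304t, y = 119103 - 7683t for integer t.
x ≥ 0: smallest is -252747 mod 16304 = 8117 (at t = 16), with y = -3825.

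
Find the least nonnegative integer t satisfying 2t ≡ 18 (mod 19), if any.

gcd(19, 2):
  19 = 9*2 + 1
  2 = 2*1
so gcd(19, 2) = 1.
1 divides 18, so solutions exist.
Back-substitute for Bézout coefficients:
  1 = 19 - 9*2
  ... = 2*(-9) + 19*(1)
So 2*(-9) ≡ 1 (mod 19); multiply by 18: t ≡ -162 (mod 19).
Smallest nonnegative: t = -162 mod 19 = 9.

9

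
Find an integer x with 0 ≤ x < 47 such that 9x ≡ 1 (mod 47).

21

gcd(47, 9):
  47 = 5·9 + 2
  9 = 4·2 + 1
  2 = 2·1
so gcd(47, 9) = 1.
Back-substitute for Bézout coefficients:
  1 = 9 - 4·2
  ... = 9·(21) + 47·(-4)
So 9·21 ≡ 1 (mod 47), and 21 mod 47 = 21.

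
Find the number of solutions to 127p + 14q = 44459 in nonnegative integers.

25

gcd(127, 14):
  127 = 9·14 + 1
  14 = 14·1
so gcd(127, 14) = 1.
Back-substitute for Bézout coefficients:
  1 = 127 - 9·14
  ... = 127·(1) + 14·(-9)
Scale by 44459: one solution is (44459, -400131). Reduce p mod 14: (9, 3094).
General: p = 9 + 14t, q = 3094 - 127t.
p ≥ 0 ⇒ t ≥ 0; q ≥ 0 ⇒ t ≤ 24. So t ∈ [0, 24]: 25 solutions.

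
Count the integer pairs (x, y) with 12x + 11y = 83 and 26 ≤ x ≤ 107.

gcd(12, 11):
  12 = 1*11 + 1
  11 = 11*1
so gcd(12, 11) = 1.
Back-substitute for Bézout coefficients:
  1 = 12 - 1*11
  ... = 12*(1) + 11*(-1)
Scale by 83: particular solution (83, -83); reduce x mod 11: (6, 1).
General solution: x = 6 + 11t, y = 1 - 12t for integer t.
26 ≤ 6 + 11t ≤ 107 gives t ∈ [2, 9], which is 8 values.

8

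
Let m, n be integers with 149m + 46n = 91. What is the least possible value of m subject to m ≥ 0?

gcd(149, 46) = 1.
1 divides 91, so solutions exist.
By Bézout, 149×(21) + 46×(-68) = 1.
Scale by 91/1 = 91: (m₀, n₀) = (1911, -6188).
General solution: m = 1911 + 46t, n = -6188 - 149t for integer t.
m ≥ 0: smallest is 1911 mod 46 = 25 (at t = -41), with n = -79.

25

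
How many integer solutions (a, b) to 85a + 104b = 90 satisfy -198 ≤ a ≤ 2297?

gcd(104, 85) = 1.
By Bézout, 85*(-11) + 104*(9) = 1.
Particular solution: (50, -40).
General solution: a = 50 + 104t, b = -40 - 85t for integer t.
-198 ≤ 50 + 104t ≤ 2297 gives t ∈ [-2, 21], which is 24 values.

24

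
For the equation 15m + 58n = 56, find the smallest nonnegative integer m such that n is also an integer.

54

gcd(58, 15):
  58 = 3*15 + 13
  15 = 1*13 + 2
  13 = 6*2 + 1
  2 = 2*1
so gcd(58, 15) = 1.
1 divides 56, so solutions exist.
Back-substitute for Bézout coefficients:
  1 = 13 - 6*2
  ... = 15*(-27) + 58*(7)
Scale by 56/1 = 56: (m₀, n₀) = (-1512, 392).
General solution: m = -1512 + 58t, n = 392 - 15t for integer t.
m ≥ 0: smallest is -1512 mod 58 = 54 (at t = 27), with n = -13.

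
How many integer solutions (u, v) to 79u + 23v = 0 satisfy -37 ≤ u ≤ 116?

gcd(79, 23) = 1  (79 = 3*23 + 10, 23 = 2*10 + 3, 10 = 3*3 + 1, 3 = 3*1).
Back-substituting, 79*(7) + 23*(-24) = 1.
Scale by 0: particular solution (0, 0); reduce u mod 23: (0, 0).
General solution: u = 0 + 23t, v = 0 - 79t for integer t.
-37 ≤ 0 + 23t ≤ 116 gives t ∈ [-1, 5], which is 7 values.

7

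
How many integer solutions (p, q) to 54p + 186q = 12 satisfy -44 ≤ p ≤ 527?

gcd(186, 54) = 6.
By Bézout, 54×(7) + 186×(-2) = 6.
Particular solution: (14, -4).
General solution: p = 14 + 31t, q = -4 - 9t for integer t.
-44 ≤ 14 + 31t ≤ 527 gives t ∈ [-1, 16], which is 18 values.

18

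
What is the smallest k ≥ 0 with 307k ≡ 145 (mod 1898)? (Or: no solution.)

1713

gcd(1898, 307) = 1  (1898 = 6×307 + 56, 307 = 5×56 + 27, 56 = 2×27 + 2, 27 = 13×2 + 1, 2 = 2×1).
1 divides 145, so solutions exist.
Back-substituting, 307×(915) + 1898×(-148) = 1.
So 307×(915) ≡ 1 (mod 1898); multiply by 145: k ≡ 132675 (mod 1898).
Smallest nonnegative: k = 132675 mod 1898 = 1713.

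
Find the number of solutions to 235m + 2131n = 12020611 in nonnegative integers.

24

gcd(2131, 235) = 1  (2131 = 9*235 + 16, 235 = 14*16 + 11, 16 = 1*11 + 5, 11 = 2*5 + 1, 5 = 5*1).
Back-substituting, 235*(399) + 2131*(-44) = 1.
Scale by 12020611: one solution is (4796223789, -528906884). Reduce m mod 2131: (1268, 5501).
General: m = 1268 + 2131t, n = 5501 - 235t.
m ≥ 0 ⇒ t ≥ 0; n ≥ 0 ⇒ t ≤ 23. So t ∈ [0, 23]: 24 solutions.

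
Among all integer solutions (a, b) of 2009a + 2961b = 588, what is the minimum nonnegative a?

gcd(2961, 2009) = 7.
7 divides 588, so solutions exist.
By Bézout, 2009×(-28) + 2961×(19) = 7.
Scale by 588/7 = 84: (a₀, b₀) = (-2352, 1596).
General solution: a = -2352 + 423t, b = 1596 - 287t for integer t.
a ≥ 0: smallest is -2352 mod 423 = 186 (at t = 6), with b = -126.

186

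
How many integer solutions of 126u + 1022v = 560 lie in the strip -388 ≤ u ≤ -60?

gcd(1022, 126) = 14  (1022 = 8*126 + 14, 126 = 9*14).
Back-substituting, 126*(-8) + 1022*(1) = 14.
Scale by 40: particular solution (-320, 40); reduce u mod 73: (45, -5).
General solution: u = 45 + 73t, v = -5 - 9t for integer t.
-388 ≤ 45 + 73t ≤ -60 gives t ∈ [-5, -2], which is 4 values.

4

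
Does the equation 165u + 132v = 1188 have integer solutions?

yes

gcd(165, 132) = 33.
33 divides 1188, so integer solutions exist.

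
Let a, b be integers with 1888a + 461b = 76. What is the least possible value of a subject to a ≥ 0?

gcd(1888, 461) = 1  (1888 = 4·461 + 44, 461 = 10·44 + 21, 44 = 2·21 + 2, 21 = 10·2 + 1, 2 = 2·1).
1 divides 76, so solutions exist.
Back-substituting, 1888·(-220) + 461·(901) = 1.
Scale by 76/1 = 76: (a₀, b₀) = (-16720, 68476).
General solution: a = -16720 + 461t, b = 68476 - 1888t for integer t.
a ≥ 0: smallest is -16720 mod 461 = 337 (at t = 37), with b = -1380.

337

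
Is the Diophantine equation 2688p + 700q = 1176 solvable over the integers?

yes

gcd(2688, 700) = 28  (2688 = 3*700 + 588, 700 = 1*588 + 112, 588 = 5*112 + 28, 112 = 4*28).
28 divides 1176, so integer solutions exist.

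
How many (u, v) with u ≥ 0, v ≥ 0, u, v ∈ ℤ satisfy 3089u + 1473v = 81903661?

18

gcd(3089, 1473):
  3089 = 2*1473 + 143
  1473 = 10*143 + 43
  143 = 3*43 + 14
  43 = 3*14 + 1
  14 = 14*1
so gcd(3089, 1473) = 1.
Back-substitute for Bézout coefficients:
  1 = 43 - 3*14
  ... = 3089*(-103) + 1473*(216)
Scale by 81903661: one solution is (-8436077083, 17691190776). Reduce u mod 1473: (137, 55316).
General: u = 137 + 1473t, v = 55316 - 3089t.
u ≥ 0 ⇒ t ≥ 0; v ≥ 0 ⇒ t ≤ 17. So t ∈ [0, 17]: 18 solutions.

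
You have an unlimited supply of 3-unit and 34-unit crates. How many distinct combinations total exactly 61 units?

Need nonnegative integers with 3j + 34k = 61.
gcd(3, 34) = 1, and 3·(-11) + 34·(1) = 1.
So (j₀, k₀) = (-671, 61); general j = -671 + 34t, k = 61 - 3t.
j ≥ 0 ⇒ t ≥ 20; k ≥ 0 ⇒ t ≤ 20. That's 1 value of t.

1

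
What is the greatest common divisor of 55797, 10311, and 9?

gcd(55797, 10311) = 21.
gcd(21, 9) = 3.

3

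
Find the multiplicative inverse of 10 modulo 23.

gcd(23, 10):
  23 = 2×10 + 3
  10 = 3×3 + 1
  3 = 3×1
so gcd(23, 10) = 1.
Back-substitute for Bézout coefficients:
  1 = 10 - 3×3
  ... = 10×(7) + 23×(-3)
So 10×7 ≡ 1 (mod 23), and 7 mod 23 = 7.

7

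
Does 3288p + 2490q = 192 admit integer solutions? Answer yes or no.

gcd(3288, 2490):
  3288 = 1×2490 + 798
  2490 = 3×798 + 96
  798 = 8×96 + 30
  96 = 3×30 + 6
  30 = 5×6
so gcd(3288, 2490) = 6.
6 divides 192, so integer solutions exist.

yes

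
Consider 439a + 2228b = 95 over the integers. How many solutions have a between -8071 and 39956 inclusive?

22

gcd(2228, 439) = 1.
By Bézout, 439·(675) + 2228·(-133) = 1.
Particular solution: (1741, -343).
General solution: a = 1741 + 2228t, b = -343 - 439t for integer t.
-8071 ≤ 1741 + 2228t ≤ 39956 gives t ∈ [-4, 17], which is 22 values.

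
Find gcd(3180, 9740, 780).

gcd(9740, 3180) = 20  (9740 = 3×3180 + 200, 3180 = 15×200 + 180, 200 = 1×180 + 20, 180 = 9×20).
gcd(20, 780) = 20.

20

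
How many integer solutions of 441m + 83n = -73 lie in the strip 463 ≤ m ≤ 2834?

29

gcd(441, 83):
  441 = 5×83 + 26
  83 = 3×26 + 5
  26 = 5×5 + 1
  5 = 5×1
so gcd(441, 83) = 1.
Back-substitute for Bézout coefficients:
  1 = 26 - 5×5
  ... = 441×(16) + 83×(-85)
Scale by -73: particular solution (-1168, 6205); reduce m mod 83: (77, -410).
General solution: m = 77 + 83t, n = -410 - 441t for integer t.
463 ≤ 77 + 83t ≤ 2834 gives t ∈ [5, 33], which is 29 values.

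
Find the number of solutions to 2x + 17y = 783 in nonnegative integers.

gcd(17, 2) = 1  (17 = 8·2 + 1, 2 = 2·1).
Back-substituting, 2·(-8) + 17·(1) = 1.
Scale by 783: one solution is (-6264, 783). Reduce x mod 17: (9, 45).
General: x = 9 + 17t, y = 45 - 2t.
x ≥ 0 ⇒ t ≥ 0; y ≥ 0 ⇒ t ≤ 22. So t ∈ [0, 22]: 23 solutions.

23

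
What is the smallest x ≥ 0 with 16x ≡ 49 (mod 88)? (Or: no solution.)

no solution

gcd(88, 16) = 8.
8 does not divide 49, so the congruence has no solution.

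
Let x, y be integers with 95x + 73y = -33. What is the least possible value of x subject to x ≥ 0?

35

gcd(95, 73):
  95 = 1*73 + 22
  73 = 3*22 + 7
  22 = 3*7 + 1
  7 = 7*1
so gcd(95, 73) = 1.
1 divides -33, so solutions exist.
Back-substitute for Bézout coefficients:
  1 = 22 - 3*7
  ... = 95*(10) + 73*(-13)
Scale by -33/1 = -33: (x₀, y₀) = (-330, 429).
General solution: x = -330 + 73t, y = 429 - 95t for integer t.
x ≥ 0: smallest is -330 mod 73 = 35 (at t = 5), with y = -46.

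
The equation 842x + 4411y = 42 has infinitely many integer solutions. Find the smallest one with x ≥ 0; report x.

1184

gcd(4411, 842) = 1.
1 divides 42, so solutions exist.
By Bézout, 842×(-812) + 4411×(155) = 1.
Scale by 42/1 = 42: (x₀, y₀) = (-34104, 6510).
General solution: x = -34104 + 4411t, y = 6510 - 842t for integer t.
x ≥ 0: smallest is -34104 mod 4411 = 1184 (at t = 8), with y = -226.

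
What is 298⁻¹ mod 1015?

gcd(1015, 298):
  1015 = 3*298 + 121
  298 = 2*121 + 56
  121 = 2*56 + 9
  56 = 6*9 + 2
  9 = 4*2 + 1
  2 = 2*1
so gcd(1015, 298) = 1.
Back-substitute for Bézout coefficients:
  1 = 9 - 4*2
  ... = 298*(-453) + 1015*(133)
So 298*-453 ≡ 1 (mod 1015), and -453 mod 1015 = 562.

562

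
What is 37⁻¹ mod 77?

25

gcd(77, 37) = 1.
By Bézout, 37*(25) + 77*(-12) = 1.
So 37*25 ≡ 1 (mod 77), and 25 mod 77 = 25.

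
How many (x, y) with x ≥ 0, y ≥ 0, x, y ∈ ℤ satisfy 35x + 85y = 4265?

7

gcd(85, 35):
  85 = 2*35 + 15
  35 = 2*15 + 5
  15 = 3*5
so gcd(85, 35) = 5.
Back-substitute for Bézout coefficients:
  5 = 35 - 2*15
  ... = 35*(5) + 85*(-2)
Scale by 853: one solution is (4265, -1706). Reduce x mod 17: (15, 44).
General: x = 15 + 17t, y = 44 - 7t.
x ≥ 0 ⇒ t ≥ 0; y ≥ 0 ⇒ t ≤ 6. So t ∈ [0, 6]: 7 solutions.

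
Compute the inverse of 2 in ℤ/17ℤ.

gcd(17, 2):
  17 = 8×2 + 1
  2 = 2×1
so gcd(17, 2) = 1.
Back-substitute for Bézout coefficients:
  1 = 17 - 8×2
  ... = 2×(-8) + 17×(1)
So 2×-8 ≡ 1 (mod 17), and -8 mod 17 = 9.

9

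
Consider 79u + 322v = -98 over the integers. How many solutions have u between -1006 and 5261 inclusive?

gcd(322, 79) = 1  (322 = 4·79 + 6, 79 = 13·6 + 1, 6 = 6·1).
Back-substituting, 79·(53) + 322·(-13) = 1.
Scale by -98: particular solution (-5194, 1274); reduce u mod 322: (280, -69).
General solution: u = 280 + 322t, v = -69 - 79t for integer t.
-1006 ≤ 280 + 322t ≤ 5261 gives t ∈ [-3, 15], which is 19 values.

19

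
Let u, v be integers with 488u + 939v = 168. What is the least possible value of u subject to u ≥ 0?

gcd(939, 488):
  939 = 1×488 + 451
  488 = 1×451 + 37
  451 = 12×37 + 7
  37 = 5×7 + 2
  7 = 3×2 + 1
  2 = 2×1
so gcd(939, 488) = 1.
1 divides 168, so solutions exist.
Back-substitute for Bézout coefficients:
  1 = 7 - 3×2
  ... = 488×(-406) + 939×(211)
Scale by 168/1 = 168: (u₀, v₀) = (-68208, 35448).
General solution: u = -68208 + 939t, v = 35448 - 488t for integer t.
u ≥ 0: smallest is -68208 mod 939 = 339 (at t = 73), with v = -176.

339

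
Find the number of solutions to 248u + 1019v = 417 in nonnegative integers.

gcd(1019, 248) = 1.
By Bézout, 248·(415) + 1019·(-101) = 1.
One solution: (844, -205).
General: u = 844 + 1019t, v = -205 - 248t.
u ≥ 0 ⇒ t ≥ 0; v ≥ 0 ⇒ t ≤ -1. So t ∈ [0, -1]: 0 solutions.

0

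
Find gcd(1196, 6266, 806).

26

gcd(6266, 1196):
  6266 = 5×1196 + 286
  1196 = 4×286 + 52
  286 = 5×52 + 26
  52 = 2×26
so gcd(6266, 1196) = 26.
gcd(26, 806) = 26.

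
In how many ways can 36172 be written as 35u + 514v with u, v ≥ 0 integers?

2

gcd(514, 35):
  514 = 14*35 + 24
  35 = 1*24 + 11
  24 = 2*11 + 2
  11 = 5*2 + 1
  2 = 2*1
so gcd(514, 35) = 1.
Back-substitute for Bézout coefficients:
  1 = 11 - 5*2
  ... = 35*(235) + 514*(-16)
Scale by 36172: one solution is (8500420, -578752). Reduce u mod 514: (402, 43).
General: u = 402 + 514t, v = 43 - 35t.
u ≥ 0 ⇒ t ≥ 0; v ≥ 0 ⇒ t ≤ 1. So t ∈ [0, 1]: 2 solutions.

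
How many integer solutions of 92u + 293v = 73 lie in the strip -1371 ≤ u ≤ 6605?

28

gcd(293, 92) = 1  (293 = 3*92 + 17, 92 = 5*17 + 7, 17 = 2*7 + 3, 7 = 2*3 + 1, 3 = 3*1).
Back-substituting, 92*(86) + 293*(-27) = 1.
Scale by 73: particular solution (6278, -1971); reduce u mod 293: (125, -39).
General solution: u = 125 + 293t, v = -39 - 92t for integer t.
-1371 ≤ 125 + 293t ≤ 6605 gives t ∈ [-5, 22], which is 28 values.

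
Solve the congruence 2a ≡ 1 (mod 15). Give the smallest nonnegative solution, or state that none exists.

gcd(15, 2):
  15 = 7×2 + 1
  2 = 2×1
so gcd(15, 2) = 1.
1 divides 1, so solutions exist.
Back-substitute for Bézout coefficients:
  1 = 15 - 7×2
  ... = 2×(-7) + 15×(1)
So 2×(-7) ≡ 1 (mod 15); multiply by 1: a ≡ -7 (mod 15).
Smallest nonnegative: a = -7 mod 15 = 8.

8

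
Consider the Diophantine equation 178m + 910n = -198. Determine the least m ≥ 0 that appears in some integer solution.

4

gcd(910, 178) = 2.
2 divides -198, so solutions exist.
By Bézout, 178*(-46) + 910*(9) = 2.
Scale by -198/2 = -99: (m₀, n₀) = (4554, -891).
General solution: m = 4554 + 455t, n = -891 - 89t for integer t.
m ≥ 0: smallest is 4554 mod 455 = 4 (at t = -10), with n = -1.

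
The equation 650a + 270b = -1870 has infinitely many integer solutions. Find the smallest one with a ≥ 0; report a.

gcd(650, 270):
  650 = 2·270 + 110
  270 = 2·110 + 50
  110 = 2·50 + 10
  50 = 5·10
so gcd(650, 270) = 10.
10 divides -1870, so solutions exist.
Back-substitute for Bézout coefficients:
  10 = 110 - 2·50
  ... = 650·(5) + 270·(-12)
Scale by -1870/10 = -187: (a₀, b₀) = (-935, 2244).
General solution: a = -935 + 27t, b = 2244 - 65t for integer t.
a ≥ 0: smallest is -935 mod 27 = 10 (at t = 35), with b = -31.

10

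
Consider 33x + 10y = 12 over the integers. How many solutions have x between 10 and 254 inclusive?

gcd(33, 10):
  33 = 3·10 + 3
  10 = 3·3 + 1
  3 = 3·1
so gcd(33, 10) = 1.
Back-substitute for Bézout coefficients:
  1 = 10 - 3·3
  ... = 33·(-3) + 10·(10)
Scale by 12: particular solution (-36, 120); reduce x mod 10: (4, -12).
General solution: x = 4 + 10t, y = -12 - 33t for integer t.
10 ≤ 4 + 10t ≤ 254 gives t ∈ [1, 25], which is 25 values.

25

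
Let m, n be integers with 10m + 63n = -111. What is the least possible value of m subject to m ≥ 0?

33

gcd(63, 10) = 1.
1 divides -111, so solutions exist.
By Bézout, 10·(19) + 63·(-3) = 1.
Scale by -111/1 = -111: (m₀, n₀) = (-2109, 333).
General solution: m = -2109 + 63t, n = 333 - 10t for integer t.
m ≥ 0: smallest is -2109 mod 63 = 33 (at t = 34), with n = -7.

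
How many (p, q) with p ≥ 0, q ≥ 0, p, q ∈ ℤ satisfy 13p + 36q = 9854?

22

gcd(36, 13) = 1  (36 = 2*13 + 10, 13 = 1*10 + 3, 10 = 3*3 + 1, 3 = 3*1).
Back-substituting, 13*(-11) + 36*(4) = 1.
Scale by 9854: one solution is (-108394, 39416). Reduce p mod 36: (2, 273).
General: p = 2 + 36t, q = 273 - 13t.
p ≥ 0 ⇒ t ≥ 0; q ≥ 0 ⇒ t ≤ 21. So t ∈ [0, 21]: 22 solutions.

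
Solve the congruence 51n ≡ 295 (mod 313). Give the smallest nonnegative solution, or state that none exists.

gcd(313, 51) = 1  (313 = 6*51 + 7, 51 = 7*7 + 2, 7 = 3*2 + 1, 2 = 2*1).
1 divides 295, so solutions exist.
Back-substituting, 51*(-135) + 313*(22) = 1.
So 51*(-135) ≡ 1 (mod 313); multiply by 295: n ≡ -39825 (mod 313).
Smallest nonnegative: n = -39825 mod 313 = 239.

239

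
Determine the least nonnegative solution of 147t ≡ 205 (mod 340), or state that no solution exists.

235

gcd(340, 147):
  340 = 2×147 + 46
  147 = 3×46 + 9
  46 = 5×9 + 1
  9 = 9×1
so gcd(340, 147) = 1.
1 divides 205, so solutions exist.
Back-substitute for Bézout coefficients:
  1 = 46 - 5×9
  ... = 147×(-37) + 340×(16)
So 147×(-37) ≡ 1 (mod 340); multiply by 205: t ≡ -7585 (mod 340).
Smallest nonnegative: t = -7585 mod 340 = 235.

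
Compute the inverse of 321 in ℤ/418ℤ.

gcd(418, 321) = 1.
By Bézout, 321·(-181) + 418·(139) = 1.
So 321·-181 ≡ 1 (mod 418), and -181 mod 418 = 237.

237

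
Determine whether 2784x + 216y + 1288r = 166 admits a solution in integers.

no

gcd(2784, 216):
  2784 = 12·216 + 192
  216 = 1·192 + 24
  192 = 8·24
so gcd(2784, 216) = 24.
gcd(24, 1288) = 8.
8 does not divide 166 (remainder 6), so no integer solutions.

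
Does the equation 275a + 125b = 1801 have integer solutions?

no

gcd(275, 125) = 25  (275 = 2*125 + 25, 125 = 5*25).
25 does not divide 1801 (remainder 1), so no integer solutions.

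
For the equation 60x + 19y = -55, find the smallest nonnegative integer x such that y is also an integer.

gcd(60, 19):
  60 = 3·19 + 3
  19 = 6·3 + 1
  3 = 3·1
so gcd(60, 19) = 1.
1 divides -55, so solutions exist.
Back-substitute for Bézout coefficients:
  1 = 19 - 6·3
  ... = 60·(-6) + 19·(19)
Scale by -55/1 = -55: (x₀, y₀) = (330, -1045).
General solution: x = 330 + 19t, y = -1045 - 60t for integer t.
x ≥ 0: smallest is 330 mod 19 = 7 (at t = -17), with y = -25.

7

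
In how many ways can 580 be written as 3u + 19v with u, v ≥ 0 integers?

10

gcd(19, 3) = 1  (19 = 6*3 + 1, 3 = 3*1).
Back-substituting, 3*(-6) + 19*(1) = 1.
Scale by 580: one solution is (-3480, 580). Reduce u mod 19: (16, 28).
General: u = 16 + 19t, v = 28 - 3t.
u ≥ 0 ⇒ t ≥ 0; v ≥ 0 ⇒ t ≤ 9. So t ∈ [0, 9]: 10 solutions.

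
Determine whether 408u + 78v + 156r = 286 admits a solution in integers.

no

gcd(408, 78) = 6  (408 = 5×78 + 18, 78 = 4×18 + 6, 18 = 3×6).
gcd(6, 156) = 6.
6 does not divide 286 (remainder 4), so no integer solutions.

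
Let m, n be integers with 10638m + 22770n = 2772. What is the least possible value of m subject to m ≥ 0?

gcd(22770, 10638) = 18.
18 divides 2772, so solutions exist.
By Bézout, 10638·(381) + 22770·(-178) = 18.
Scale by 2772/18 = 154: (m₀, n₀) = (58674, -27412).
General solution: m = 58674 + 1265t, n = -27412 - 591t for integer t.
m ≥ 0: smallest is 58674 mod 1265 = 484 (at t = -46), with n = -226.

484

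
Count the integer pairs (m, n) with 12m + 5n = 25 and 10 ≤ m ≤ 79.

14

gcd(12, 5) = 1  (12 = 2*5 + 2, 5 = 2*2 + 1, 2 = 2*1).
Back-substituting, 12*(-2) + 5*(5) = 1.
Scale by 25: particular solution (-50, 125); reduce m mod 5: (0, 5).
General solution: m = 0 + 5t, n = 5 - 12t for integer t.
10 ≤ 0 + 5t ≤ 79 gives t ∈ [2, 15], which is 14 values.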